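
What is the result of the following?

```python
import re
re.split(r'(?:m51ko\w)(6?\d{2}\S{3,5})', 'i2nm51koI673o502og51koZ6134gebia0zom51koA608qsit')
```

['i2n', '673o502o', 'g51koZ6134gebia0zo', '608qsit', '']

Pattern: the literal 'm5', then the literal '1ko', then a word character (non-capturing group); then optionally a literal '6', then exactly 2 of a digit, then 3 to 5 of a non-whitespace character (captured).
Because the pattern has a capturing group, `split` also inserts each captured text between the pieces.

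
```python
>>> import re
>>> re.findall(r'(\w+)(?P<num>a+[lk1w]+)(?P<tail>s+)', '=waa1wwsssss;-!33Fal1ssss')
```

With 3 capturing groups, `findall` returns a 3-tuple per match.

[('wa', 'a1ww', 'sssss'), ('33F', 'al1', 'ssss')]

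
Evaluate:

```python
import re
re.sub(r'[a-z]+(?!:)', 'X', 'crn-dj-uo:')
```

'X-X-Xo:'

The negative lookahead/lookbehind blocks any match where the forbidden context is present.
Matches: at [0:3] → 'crn'; at [4:6] → 'dj'; at [7:8] → 'u'.
Each match is replaced by 'X'.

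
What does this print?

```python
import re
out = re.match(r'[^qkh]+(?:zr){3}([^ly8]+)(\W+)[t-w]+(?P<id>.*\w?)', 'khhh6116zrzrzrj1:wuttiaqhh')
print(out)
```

None

`re.match` won't scan ahead — the pattern has to work from the very first character.
Here the string doesn't start with a match, so the call returns None.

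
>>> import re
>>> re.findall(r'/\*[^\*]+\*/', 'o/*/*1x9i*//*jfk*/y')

['/*1x9i*/', '/*jfk*/']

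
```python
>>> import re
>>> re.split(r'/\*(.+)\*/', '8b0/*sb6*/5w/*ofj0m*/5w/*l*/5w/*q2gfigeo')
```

['8b0', 'sb6*/5w/*ofj0m*/5w/*l', '5w/*q2gfigeo']

The group in the pattern means `split` returns the separators' captures alongside the pieces.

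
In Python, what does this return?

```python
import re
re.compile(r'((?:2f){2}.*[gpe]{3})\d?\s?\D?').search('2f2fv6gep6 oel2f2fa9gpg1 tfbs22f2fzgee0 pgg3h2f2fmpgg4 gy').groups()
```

('2f2fv6gep6 oel2f2fa9gpg1 tfbs22f2fzgee0 pgg3h2f2fmpgg',)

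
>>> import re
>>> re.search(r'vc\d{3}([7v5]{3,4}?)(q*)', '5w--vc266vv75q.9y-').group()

'vc266vv7'

Pattern: the literal 'vc', then exactly 3 of a digit; then 3 to 4 of one of [7v5] (lazy) (captured); then zero or more of a literal 'q' (captured).
The match spans [4:12] → 'vc266vv7'.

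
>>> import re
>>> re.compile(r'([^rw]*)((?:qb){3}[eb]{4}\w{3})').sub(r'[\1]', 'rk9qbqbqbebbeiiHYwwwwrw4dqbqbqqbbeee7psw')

'r[k9]Ywwwwrw4dqbqbqqbbeee7psw'

Each match is replaced using the text its own group 1 captured.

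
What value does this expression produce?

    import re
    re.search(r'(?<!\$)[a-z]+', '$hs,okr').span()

(2, 3)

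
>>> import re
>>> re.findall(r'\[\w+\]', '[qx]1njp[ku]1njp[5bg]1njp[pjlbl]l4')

Matches: at [0:4] → '[qx]'; at [8:12] → '[ku]'; at [16:21] → '[5bg]'; at [25:32] → '[pjlbl]'.
With no groups in the pattern, `findall` gives back each whole match — 4 here.

['[qx]', '[ku]', '[5bg]', '[pjlbl]']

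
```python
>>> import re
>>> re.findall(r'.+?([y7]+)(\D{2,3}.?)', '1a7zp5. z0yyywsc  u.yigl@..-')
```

This matches one or more of any character (lazy); then one or more of one of [y7] (captured); then 2 to 3 of a non-digit, then optionally any character (captured).
Scanning left to right: at [0:6] match '1a7zp5', groups = ('7', 'zp5'); at [6:17] match '. z0yyywsc ', groups = ('yyy', 'wsc '); at [17:25] match ' u.yigl@', groups = ('y', 'igl@').
2 groups means each result is a tuple of 2 captured strings — 3 here.

[('7', 'zp5'), ('yyy', 'wsc '), ('y', 'igl@')]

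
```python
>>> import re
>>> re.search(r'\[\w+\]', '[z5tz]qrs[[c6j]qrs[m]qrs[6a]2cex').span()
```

(0, 6)

`re.search` tries every starting position until one works.
The match spans [0:6] → '[z5tz]'.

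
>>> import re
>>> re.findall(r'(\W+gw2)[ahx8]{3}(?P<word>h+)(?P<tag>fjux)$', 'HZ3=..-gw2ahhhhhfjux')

[('=..-gw2', 'hhh', 'fjux')]

The pattern matches one or more of a non-word character, then the literal 'gw2' (captured); then exactly 3 of one of [ahx8]; then one or more of a literal 'h' (captured as 'word'); then the literal 'f', then the literal 'jux' (captured as 'tag'); then anchored at the end.
With 3 capturing groups, `findall` returns a 3-tuple per match.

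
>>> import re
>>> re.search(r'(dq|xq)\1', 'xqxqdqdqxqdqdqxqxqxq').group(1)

'xq'

`\1` has to match the exact text group 1 already captured.
Unlike `match`, `search` isn't anchored — it looks for the pattern anywhere in the string.
The match spans [0:4] → 'xqxq'.
Captured: group 1 = 'xq'.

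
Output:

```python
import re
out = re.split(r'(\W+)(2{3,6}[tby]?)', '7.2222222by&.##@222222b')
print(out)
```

['7', '.', '222222', '2by', '&.##@', '222222b', '']

Because the pattern has a capturing group, `split` also inserts each captured text between the pieces.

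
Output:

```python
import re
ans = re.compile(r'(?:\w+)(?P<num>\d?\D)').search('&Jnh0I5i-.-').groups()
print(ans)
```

('-',)

The pattern matches one or more of a word character (non-capturing group); then optionally a digit, then a non-digit (captured as 'num').
`re.search` tries every starting position until one works.
The match spans [1:9] → 'Jnh0I5i-'.
Captured: group 1 = '-'.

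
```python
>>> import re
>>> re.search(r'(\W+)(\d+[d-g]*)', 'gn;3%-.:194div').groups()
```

(';', '3')

The match spans [2:4] → ';3'.
Captured: group 1 = ';', group 2 = '3'.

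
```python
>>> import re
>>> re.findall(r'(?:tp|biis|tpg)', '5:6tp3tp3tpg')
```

['tp', 'tp', 'tp']

Alternation isn't longest-match — the leftmost alternative that fits at this position is chosen.
With no groups in the pattern, `findall` gives back each whole match — 3 here.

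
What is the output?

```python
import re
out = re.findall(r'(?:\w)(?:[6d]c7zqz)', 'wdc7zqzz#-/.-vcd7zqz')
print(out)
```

No capturing groups, so `findall` returns the 1 full match string.

['wdc7zqz']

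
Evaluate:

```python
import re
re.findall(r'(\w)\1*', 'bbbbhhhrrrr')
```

['b', 'h', 'r']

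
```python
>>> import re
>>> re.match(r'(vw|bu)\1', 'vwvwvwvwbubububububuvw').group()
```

'vwvw'

`re.match` won't scan ahead — the pattern has to work from the very first character.
The match spans [0:4] → 'vwvw'.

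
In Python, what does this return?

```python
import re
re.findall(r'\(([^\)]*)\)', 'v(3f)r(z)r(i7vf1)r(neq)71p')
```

One capturing group, so `findall` returns just the captured substring from each match — 4 in all.

['3f', 'z', 'i7vf1', 'neq']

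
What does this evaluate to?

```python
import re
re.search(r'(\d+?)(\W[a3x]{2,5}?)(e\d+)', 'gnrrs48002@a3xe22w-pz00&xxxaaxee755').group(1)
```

'48002'

The pattern matches one or more of a digit (lazy) (captured); then a non-word character, then 2 to 5 of one of [a3x] (lazy) (captured); then the literal 'e', then one or more of a digit (captured).
Unlike `match`, `search` isn't anchored — it looks for the pattern anywhere in the string.
The match spans [5:17] → '48002@a3xe22'.
Captured: group 1 = '48002', group 2 = '@a3x', group 3 = 'e22'.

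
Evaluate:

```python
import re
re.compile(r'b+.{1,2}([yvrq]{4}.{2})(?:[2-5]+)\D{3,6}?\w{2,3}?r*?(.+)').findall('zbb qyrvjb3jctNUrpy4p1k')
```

[('qyrvjb', 'rpy4p1k')]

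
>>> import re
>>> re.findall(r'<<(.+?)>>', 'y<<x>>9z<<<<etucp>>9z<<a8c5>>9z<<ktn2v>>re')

Because the quantifier is non-greedy, it stops expanding at the earliest point where the rest of the pattern can succeed.
With a single group, `findall` returns only what that group captured — 4 items.

['x', '<<etucp', 'a8c5', 'ktn2v']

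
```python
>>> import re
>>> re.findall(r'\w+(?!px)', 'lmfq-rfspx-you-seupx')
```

['lmfq', 'rfspx', 'you', 'seupx']

A negative assertion filters positions out without eating any characters.
Walking the string: at [0:4] → 'lmfq'; at [5:10] → 'rfspx'; at [11:14] → 'you'; at [15:20] → 'seupx'.
No capturing groups, so `findall` returns the 4 full match strings.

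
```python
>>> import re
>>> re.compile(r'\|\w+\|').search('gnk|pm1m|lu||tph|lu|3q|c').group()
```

Unlike `match`, `search` isn't anchored — it looks for the pattern anywhere in the string.
The match spans [3:9] → '|pm1m|'.

'|pm1m|'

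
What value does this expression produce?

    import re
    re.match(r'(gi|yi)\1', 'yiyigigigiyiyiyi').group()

`re.match` won't scan ahead — the pattern has to work from the very first character.
The match spans [0:4] → 'yiyi'.

'yiyi'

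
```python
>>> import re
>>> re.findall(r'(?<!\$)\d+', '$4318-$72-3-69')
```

`(?!…)`/`(?<!…)` only lets a position through if the neighbouring text does NOT match; no characters are consumed.
Scanning left to right: at [2:5] → '318'; at [8:9] → '2'; at [10:11] → '3'; at [12:14] → '69'.
With no groups in the pattern, `findall` gives back each whole match — 4 here.

['318', '2', '3', '69']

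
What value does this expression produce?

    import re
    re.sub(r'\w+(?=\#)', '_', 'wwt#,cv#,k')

The positive lookaround only admits positions where the adjacent text matches; those characters stay outside the span.
`sub` substitutes '_' at each match site.

'_#,_#,k'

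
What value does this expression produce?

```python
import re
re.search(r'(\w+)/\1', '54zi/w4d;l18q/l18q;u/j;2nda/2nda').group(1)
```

'l18q'

`\1` has to match the exact text group 1 already captured.
Unlike `match`, `search` isn't anchored — it looks for the pattern anywhere in the string.
The match spans [9:18] → 'l18q/l18q'.
Captured: group 1 = 'l18q'.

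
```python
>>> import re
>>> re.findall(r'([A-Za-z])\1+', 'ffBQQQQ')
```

['f', 'Q']

After group 1 captures some text, `\1` only succeeds where that same text appears again.
Matches: at [0:2] match 'ff', group 1 = 'f'; at [3:7] match 'QQQQ', group 1 = 'Q'.
With a single group, `findall` returns only what that group captured — 2 items.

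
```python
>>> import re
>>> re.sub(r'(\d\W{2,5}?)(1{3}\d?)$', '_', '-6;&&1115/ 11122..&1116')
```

Pattern: a digit, then 2 to 5 of a non-word character (lazy) (captured); then exactly 3 of the literal '1', then optionally a digit (captured); then anchored at the end.
Matches: at [15:23] → '2..&1116'.
Each match is replaced by '_'.

'-6;&&1115/ 1112_'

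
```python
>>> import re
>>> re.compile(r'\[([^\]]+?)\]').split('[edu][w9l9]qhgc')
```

The group in the pattern means `split` returns the separators' captures alongside the pieces.

['', 'edu', '', 'w9l9', 'qhgc']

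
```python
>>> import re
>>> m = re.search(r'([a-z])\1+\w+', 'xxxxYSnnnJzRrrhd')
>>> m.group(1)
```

The match spans [0:16] → 'xxxxYSnnnJzRrrhd'.
Captured: group 1 = 'x'.

'x'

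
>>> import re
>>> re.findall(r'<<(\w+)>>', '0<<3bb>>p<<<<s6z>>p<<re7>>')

Matches: at [1:8] match '<<3bb>>', group 1 = '3bb'; at [11:18] match '<<s6z>>', group 1 = 's6z'; at [19:26] match '<<re7>>', group 1 = 're7'.
`findall` collects group 1 from each match (3 total).

['3bb', 's6z', 're7']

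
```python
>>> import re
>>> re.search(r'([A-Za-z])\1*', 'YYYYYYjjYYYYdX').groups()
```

`\1` has to match the exact text group 1 already captured.
Unlike `match`, `search` isn't anchored — it looks for the pattern anywhere in the string.
The match spans [0:6] → 'YYYYYY'.
Captured: group 1 = 'Y'.

('Y',)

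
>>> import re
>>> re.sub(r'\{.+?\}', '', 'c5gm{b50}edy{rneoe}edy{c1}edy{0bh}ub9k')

A non-greedy quantifier consumes as few characters as it can — just enough that the remainder of the pattern still matches from where it stops; whatever follows it matches normally.
Each match is replaced by ''.

'c5gmedyedyedyub9k'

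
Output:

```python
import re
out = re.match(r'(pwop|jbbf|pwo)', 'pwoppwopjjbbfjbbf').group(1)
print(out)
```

Alternation isn't longest-match — the leftmost alternative that fits at this position is chosen.
`match` is anchored at position 0; if the pattern doesn't fit there, it returns None.
The match spans [0:4] → 'pwop'.
Captured: group 1 = 'pwop'.

pwop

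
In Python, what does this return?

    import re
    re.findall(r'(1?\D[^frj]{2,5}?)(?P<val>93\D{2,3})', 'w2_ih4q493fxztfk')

[('_ih4q4', '93fxz')]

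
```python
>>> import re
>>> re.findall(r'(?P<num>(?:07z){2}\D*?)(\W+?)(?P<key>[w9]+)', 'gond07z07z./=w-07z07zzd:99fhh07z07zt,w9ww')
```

[('07z07z', './=', 'w'), ('07z07zzd', ':', '99'), ('07z07zt', ',', 'w9ww')]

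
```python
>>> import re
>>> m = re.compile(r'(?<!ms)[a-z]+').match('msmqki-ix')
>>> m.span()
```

The negative lookaround is zero-width — it rules out positions where the adjacent text would match, without consuming anything.
`match` is anchored at position 0; if the pattern doesn't fit there, it returns None.
The match spans [0:6] → 'msmqki'.

(0, 6)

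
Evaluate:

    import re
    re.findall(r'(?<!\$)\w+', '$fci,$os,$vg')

['ci', 's', 'g']

A negative assertion filters positions out without eating any characters.
Matches: at [2:4] → 'ci'; at [7:8] → 's'; at [11:12] → 'g'.
Since nothing is captured, `findall` lists the 3 matched substrings directly.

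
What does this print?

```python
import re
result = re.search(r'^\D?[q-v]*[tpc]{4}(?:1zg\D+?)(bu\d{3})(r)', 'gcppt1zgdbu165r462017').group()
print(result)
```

gcppt1zgdbu165r

Pattern: anchored at the start of the string; then optionally a non-digit, then zero or more of a character in [q-v], then exactly 4 of one of [tpc]; then the literal '1zg', then one or more of a non-digit (lazy) (non-capturing group); then the literal 'bu', then exactly 3 of a digit (captured); then a literal 'r' (captured).
`re.search` scans for the first position where the pattern succeeds.
The match spans [0:15] → 'gcppt1zgdbu165r'.
Captured: group 1 = 'bu165', group 2 = 'r'.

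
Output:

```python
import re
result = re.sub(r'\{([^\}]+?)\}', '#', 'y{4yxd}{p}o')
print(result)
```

y##o

Matches: at [1:7] → '{4yxd}'; at [7:10] → '{p}'.
Each match is replaced by '#'.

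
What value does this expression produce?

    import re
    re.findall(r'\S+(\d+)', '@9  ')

`findall` collects group 1 from the one match (1 total).

['9']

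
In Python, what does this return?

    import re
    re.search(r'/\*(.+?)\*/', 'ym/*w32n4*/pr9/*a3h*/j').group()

A `+?`/`*?`/`{m,n}?` starts at its minimum and grows only as far as needed for what follows to match.
`search` walks the string left to right and returns the first match it finds.
The match spans [2:11] → '/*w32n4*/'.
Captured: group 1 = 'w32n4'.

'/*w32n4*/'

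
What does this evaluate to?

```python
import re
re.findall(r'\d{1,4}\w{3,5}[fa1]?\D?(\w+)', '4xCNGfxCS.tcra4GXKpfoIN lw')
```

['CS', 'IN']

The pattern matches 1 to 4 of a digit, then 3 to 5 of a word character; then optionally one of [fa1], then optionally a non-digit; then one or more of a word character (captured).
One capturing group, so `findall` returns just the captured substring from each match — 2 in all.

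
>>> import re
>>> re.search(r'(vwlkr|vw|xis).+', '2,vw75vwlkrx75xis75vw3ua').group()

`re.search` tries every starting position until one works.
The match spans [2:24] → 'vw75vwlkrx75xis75vw3ua'.
Captured: group 1 = 'vw'.

'vw75vwlkrx75xis75vw3ua'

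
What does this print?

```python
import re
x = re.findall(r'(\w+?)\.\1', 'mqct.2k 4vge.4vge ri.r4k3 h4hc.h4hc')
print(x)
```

After group 1 captures some text, `\1` only succeeds where that same text appears again.
Matches: at [8:17] match '4vge.4vge', group 1 = '4vge'; at [26:35] match 'h4hc.h4hc', group 1 = 'h4hc'.
With a single group, `findall` returns only what that group captured — 2 items.

['4vge', 'h4hc']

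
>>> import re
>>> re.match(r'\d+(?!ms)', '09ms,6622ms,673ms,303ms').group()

'0'

`match` is anchored at position 0; if the pattern doesn't fit there, it returns None.
The match spans [0:1] → '0'.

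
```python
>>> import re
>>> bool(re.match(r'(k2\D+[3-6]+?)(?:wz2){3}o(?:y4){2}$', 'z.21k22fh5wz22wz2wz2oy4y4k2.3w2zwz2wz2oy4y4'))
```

False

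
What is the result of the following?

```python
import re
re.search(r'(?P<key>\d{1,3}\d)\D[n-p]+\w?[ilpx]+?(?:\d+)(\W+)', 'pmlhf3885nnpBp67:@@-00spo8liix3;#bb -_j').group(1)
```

The pattern matches 1 to 3 of a digit, then a digit (captured as 'key'); then a non-digit, then one or more of a character in [n-p], then optionally a word character; then one or more of one of [ilpx] (lazy); then one or more of a digit (non-capturing group); then one or more of a non-word character (captured).
Unlike `match`, `search` isn't anchored — it looks for the pattern anywhere in the string.
The match spans [5:20] → '3885nnpBp67:@@-'.
Captured: group 1 = '3885', group 2 = ':@@-'.

'3885'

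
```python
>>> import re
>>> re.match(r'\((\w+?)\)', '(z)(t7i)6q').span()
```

(0, 3)

With `match`, the pattern is implicitly anchored at the beginning.
The match spans [0:3] → '(z)'.
Captured: group 1 = 'z'.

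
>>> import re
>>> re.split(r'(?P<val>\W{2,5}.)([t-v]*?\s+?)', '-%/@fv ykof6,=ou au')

This matches 2 to 5 of a non-word character, then any character (captured as 'val'); then zero or more of a character in [t-v] (lazy), then one or more of whitespace (lazy) (captured).
With a capturing group present, the delimiter's captured portion is kept in the result list.

['', '-%/@f', 'v ', 'ykof6', ',=o', 'u ', 'au']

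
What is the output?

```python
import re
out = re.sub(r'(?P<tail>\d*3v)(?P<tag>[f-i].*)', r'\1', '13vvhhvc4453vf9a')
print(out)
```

Pattern: zero or more of a digit, then the literal '3v' (captured as 'tail'); then a character in [f-i], then zero or more of any character (captured as 'tag').
Matches: at [8:16] → '4453vf9a'.
`\1` in the replacement pulls in group 1's text for each match.

13vvhhvc4453v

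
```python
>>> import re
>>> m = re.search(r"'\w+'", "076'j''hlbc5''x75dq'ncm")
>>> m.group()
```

The match spans [3:6] → "'j'".

"'j'"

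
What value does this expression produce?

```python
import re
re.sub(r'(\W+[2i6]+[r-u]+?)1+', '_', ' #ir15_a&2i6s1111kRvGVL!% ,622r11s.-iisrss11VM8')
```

'_5_a_kRvGVL_s_VM8'

This matches one or more of a non-word character, then one or more of one of [2i6], then one or more of a character in [r-u] (lazy) (captured); then one or more of a literal '1'.
Matches: at [0:5] → ' #ir1'; at [8:17] → '&2i6s1111'; at [23:33] → '!% ,622r11'; at [34:44] → '.-iisrss11'.
Each match is replaced by '_'.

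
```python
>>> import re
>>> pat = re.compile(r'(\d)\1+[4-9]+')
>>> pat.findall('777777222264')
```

`\1` has to match the exact text group 1 already captured.
Walking the string: at [0:6] match '777777', group 1 = '7'; at [6:12] match '222264', group 1 = '2'.
`findall` collects group 1 from each match (2 total).

['7', '2']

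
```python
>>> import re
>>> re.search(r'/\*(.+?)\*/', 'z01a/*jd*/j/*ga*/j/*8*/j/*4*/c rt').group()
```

'/*jd*/'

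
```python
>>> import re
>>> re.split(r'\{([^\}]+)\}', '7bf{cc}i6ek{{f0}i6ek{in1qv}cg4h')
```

Matches to split on: at [3:7] → '{cc}'; at [11:16] → '{{f0}'; at [20:27] → '{in1qv}'.
`re.split` interleaves the captured-group text with the surrounding fragments.

['7bf', 'cc', 'i6ek', '{f0', 'i6ek', 'in1qv', 'cg4h']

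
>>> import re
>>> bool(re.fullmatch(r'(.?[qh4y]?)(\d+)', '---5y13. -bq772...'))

The pattern matches optionally any character, then optionally one of [qh4y] (captured); then one or more of a digit (captured).
`fullmatch` succeeds only if the pattern covers the string from start to end.
Here the string isn't matched end-to-end, so the call returns None, and `bool(None)` is False.

False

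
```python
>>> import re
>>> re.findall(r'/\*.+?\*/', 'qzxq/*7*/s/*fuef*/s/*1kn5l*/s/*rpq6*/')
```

A non-greedy quantifier consumes as few characters as it can — just enough that the remainder of the pattern still matches from where it stops; whatever follows it matches normally.
Walking the string: at [4:9] → '/*7*/'; at [10:18] → '/*fuef*/'; at [19:28] → '/*1kn5l*/'; at [29:37] → '/*rpq6*/'.
No capturing groups, so `findall` returns the 4 full match strings.

['/*7*/', '/*fuef*/', '/*1kn5l*/', '/*rpq6*/']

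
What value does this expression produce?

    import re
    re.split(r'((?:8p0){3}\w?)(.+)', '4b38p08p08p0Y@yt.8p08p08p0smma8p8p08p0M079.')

['4b3', '8p08p08p0Y', '@yt.8p08p08p0smma8p8p08p0M079.', '']

The pattern matches the literal '8p0' repeated 3 times, then optionally a word character (captured); then one or more of any character (captured).
Matches to split on: at [3:43] → '8p08p08p0Y@yt.8p08p08p0smma8p8p08p0M079.'.
The group in the pattern means `split` returns the separators' captures alongside the pieces.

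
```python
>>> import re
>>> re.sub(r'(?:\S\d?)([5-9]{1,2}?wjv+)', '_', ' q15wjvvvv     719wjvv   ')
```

' _     _   '

`sub` substitutes '_' at each match site.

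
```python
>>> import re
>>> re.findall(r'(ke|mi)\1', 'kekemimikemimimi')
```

['ke', 'mi', 'mi']

`\1` has to match the exact text group 1 already captured.
One capturing group, so `findall` returns just the captured substring from each match — 3 in all.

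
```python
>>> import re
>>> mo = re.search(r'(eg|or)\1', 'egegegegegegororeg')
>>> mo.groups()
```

The backreference `\1` re-matches whatever the first group consumed, character for character.
Unlike `match`, `search` isn't anchored — it looks for the pattern anywhere in the string.
The match spans [0:4] → 'egeg'.
Captured: group 1 = 'eg'.

('eg',)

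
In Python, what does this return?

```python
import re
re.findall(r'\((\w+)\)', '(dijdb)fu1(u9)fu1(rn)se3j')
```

Walking the string: at [0:7] match '(dijdb)', group 1 = 'dijdb'; at [10:14] match '(u9)', group 1 = 'u9'; at [17:21] match '(rn)', group 1 = 'rn'.
With a single group, `findall` returns only what that group captured — 3 items.

['dijdb', 'u9', 'rn']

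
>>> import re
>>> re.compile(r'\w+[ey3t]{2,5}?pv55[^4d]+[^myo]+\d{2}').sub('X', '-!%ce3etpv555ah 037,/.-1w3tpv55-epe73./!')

This matches one or more of a word character, then 2 to 5 of one of [ey3t] (lazy); then the literal 'pv', then the literal '55'; then one or more of any character except [4d], then one or more of any character except [myo], then exactly 2 of a digit.
`sub` substitutes 'X' at each match site.

'-!%X./!'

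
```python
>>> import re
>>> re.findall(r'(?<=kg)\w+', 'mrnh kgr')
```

The positive lookaround only admits positions where the adjacent text matches; those characters stay outside the span.
Matches: at [7:8] → 'r'.
No capturing groups, so `findall` returns the 1 full match string.

['r']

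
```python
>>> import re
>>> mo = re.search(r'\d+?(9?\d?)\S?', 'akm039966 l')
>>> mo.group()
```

'039'

The pattern matches one or more of a digit (lazy); then optionally a literal '9', then optionally a digit (captured); then optionally a non-whitespace character.
`re.search` tries every starting position until one works.
The match spans [3:6] → '039'.
Captured: group 1 = '3'.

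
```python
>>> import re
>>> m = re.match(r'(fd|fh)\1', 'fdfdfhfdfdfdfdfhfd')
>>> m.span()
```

`re.match` only tries the pattern at the start of the string.
The match spans [0:4] → 'fdfd'.

(0, 4)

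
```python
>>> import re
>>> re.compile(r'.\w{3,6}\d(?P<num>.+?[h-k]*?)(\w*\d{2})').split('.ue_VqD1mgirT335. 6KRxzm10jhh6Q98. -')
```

['', 'm', 'girT335', '.', '0', 'jhh6Q98', '. -']

Pattern: any character, then 3 to 6 of a word character, then a digit; then one or more of any character (lazy), then zero or more of a character in [h-k] (lazy) (captured as 'num'); then zero or more of a word character, then exactly 2 of a digit (captured).
The `?` after the quantifier makes it lazy — it takes as little as possible before letting the rest of the pattern try.
Matches to split on: at [0:16] → '.ue_VqD1mgirT335'; at [17:33] → ' 6KRxzm10jhh6Q98'.
The group in the pattern means `split` returns the separators' captures alongside the pieces.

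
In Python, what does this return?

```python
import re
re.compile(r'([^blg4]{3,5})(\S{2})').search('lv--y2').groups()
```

('v--', 'y2')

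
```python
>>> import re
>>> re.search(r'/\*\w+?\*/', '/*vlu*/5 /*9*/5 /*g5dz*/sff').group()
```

`re.search` scans for the first position where the pattern succeeds.
The match spans [0:7] → '/*vlu*/'.

'/*vlu*/'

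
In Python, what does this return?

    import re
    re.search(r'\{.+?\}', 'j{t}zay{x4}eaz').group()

Because the quantifier is non-greedy, it stops expanding at the earliest point where the rest of the pattern can succeed.
`re.search` scans for the first position where the pattern succeeds.
The match spans [1:4] → '{t}'.

'{t}'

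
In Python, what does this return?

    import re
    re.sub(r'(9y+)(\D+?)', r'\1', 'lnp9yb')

Pattern: the literal '9', then one or more of the literal 'y' (captured); then one or more of a non-digit (lazy) (captured).
Matches: at [3:6] → '9yb'.
Each match is replaced using the text its own group 1 captured.

'lnp9y'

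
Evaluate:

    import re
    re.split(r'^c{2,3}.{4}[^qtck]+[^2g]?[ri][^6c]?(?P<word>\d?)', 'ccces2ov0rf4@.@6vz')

The pattern matches anchored at the start of the string; then 2 to 3 of a literal 'c'; then exactly 4 of any character, then one or more of any character except [qtck], then optionally any character except [2g]; then one of [ri], then optionally any character except [6c]; then optionally a digit (captured as 'word').
Matches to split on: at [0:12] → 'ccces2ov0rf4'.
Because the pattern has a capturing group, `split` also inserts each captured text between the pieces.

['', '4', '@.@6vz']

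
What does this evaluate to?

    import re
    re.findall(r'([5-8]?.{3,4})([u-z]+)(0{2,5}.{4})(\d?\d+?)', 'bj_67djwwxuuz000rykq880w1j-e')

The `?` after the quantifier makes it lazy — it takes as little as possible before letting the rest of the pattern try.
`findall` packs the 4 group values into a tuple for every match.

[('67djw', 'wxuuz', '000rykq', '88')]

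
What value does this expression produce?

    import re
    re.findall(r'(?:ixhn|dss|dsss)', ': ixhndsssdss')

['ixhn', 'dss', 'dss']

Alternation tries branches left to right and keeps the first one that lets the overall match succeed at that position.
Since nothing is captured, `findall` lists the 3 matched substrings directly.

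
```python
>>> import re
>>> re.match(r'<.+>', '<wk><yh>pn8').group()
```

`re.match` won't scan ahead — the pattern has to work from the very first character.
The match spans [0:8] → '<wk><yh>'.

'<wk><yh>'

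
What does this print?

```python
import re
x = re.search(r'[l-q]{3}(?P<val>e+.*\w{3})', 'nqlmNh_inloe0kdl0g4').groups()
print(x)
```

('e0kdl0g4',)

The pattern matches exactly 3 of a character in [l-q]; then one or more of a literal 'e', then zero or more of any character, then exactly 3 of a word character (captured as 'val').
`re.search` tries every starting position until one works.
The match spans [8:19] → 'nloe0kdl0g4'.
Captured: group 1 = 'e0kdl0g4'.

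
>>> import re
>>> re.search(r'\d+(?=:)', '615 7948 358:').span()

(9, 12)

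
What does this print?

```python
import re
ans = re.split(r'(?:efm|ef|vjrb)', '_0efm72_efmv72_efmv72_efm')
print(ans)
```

['_0', '72_', 'v72_', 'v72_', '']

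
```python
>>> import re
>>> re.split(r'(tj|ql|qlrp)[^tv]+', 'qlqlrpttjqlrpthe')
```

`re.split` interleaves the captured-group text with the surrounding fragments.

['', 'ql', 't', 'tj', 'the']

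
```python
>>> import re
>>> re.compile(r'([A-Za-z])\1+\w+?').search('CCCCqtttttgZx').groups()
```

After group 1 captures some text, `\1` only succeeds where that same text appears again.
`search` walks the string left to right and returns the first match it finds.
The match spans [0:5] → 'CCCCq'.
Captured: group 1 = 'C'.

('C',)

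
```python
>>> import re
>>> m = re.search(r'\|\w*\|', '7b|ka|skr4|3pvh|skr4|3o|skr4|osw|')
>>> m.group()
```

'|ka|'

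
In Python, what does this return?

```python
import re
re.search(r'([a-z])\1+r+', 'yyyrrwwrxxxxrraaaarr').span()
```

(0, 5)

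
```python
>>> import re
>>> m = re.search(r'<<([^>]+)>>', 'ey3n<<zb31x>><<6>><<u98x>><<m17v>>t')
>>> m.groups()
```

('zb31x',)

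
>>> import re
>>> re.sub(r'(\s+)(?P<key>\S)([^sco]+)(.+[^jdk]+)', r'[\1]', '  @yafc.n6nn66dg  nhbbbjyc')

Each match is replaced using the text its own group 1 captured.

'[  ]'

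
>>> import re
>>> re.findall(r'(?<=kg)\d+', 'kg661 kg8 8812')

The `(?=…)`/`(?<=…)` assertion just peeks at neighbouring text; it doesn't advance the match position.
Matches: at [2:5] → '661'; at [8:9] → '8'.
Since nothing is captured, `findall` lists the 2 matched substrings directly.

['661', '8']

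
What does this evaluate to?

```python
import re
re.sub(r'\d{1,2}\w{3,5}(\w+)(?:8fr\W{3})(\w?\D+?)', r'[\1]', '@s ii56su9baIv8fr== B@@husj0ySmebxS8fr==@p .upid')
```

The replacement refers to a captured group, so each match is rewritten using its own captured text.

'@s ii[Iv]@husj[xS].upid'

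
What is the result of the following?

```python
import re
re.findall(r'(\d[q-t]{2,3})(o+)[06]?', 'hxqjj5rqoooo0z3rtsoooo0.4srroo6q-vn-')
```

Pattern: a digit, then 2 to 3 of a character in [q-t] (captured); then one or more of a literal 'o' (captured); then optionally one of [06].
Multiple groups make `findall` return tuples — one 2-tuple for each match.

[('5rq', 'oooo'), ('3rts', 'oooo'), ('4srr', 'oo')]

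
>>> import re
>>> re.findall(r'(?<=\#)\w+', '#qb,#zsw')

The `(?=…)`/`(?<=…)` assertion just peeks at neighbouring text; it doesn't advance the match position.
Walking the string: at [1:3] → 'qb'; at [5:8] → 'zsw'.
With no groups in the pattern, `findall` gives back each whole match — 2 here.

['qb', 'zsw']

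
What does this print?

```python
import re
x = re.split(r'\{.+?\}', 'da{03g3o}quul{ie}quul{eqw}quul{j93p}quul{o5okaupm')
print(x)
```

['da', 'quul', 'quul', 'quul', 'quul{o5okaupm']

Lazy quantifiers expand one character at a time until the remainder of the pattern can match.
Splitting on the pattern gives 5 pieces.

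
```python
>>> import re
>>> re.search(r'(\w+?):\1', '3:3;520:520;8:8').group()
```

'3:3'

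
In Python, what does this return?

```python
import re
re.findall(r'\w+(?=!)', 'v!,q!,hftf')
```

['v', 'q']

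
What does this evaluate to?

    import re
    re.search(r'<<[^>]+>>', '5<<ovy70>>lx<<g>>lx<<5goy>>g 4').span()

(1, 10)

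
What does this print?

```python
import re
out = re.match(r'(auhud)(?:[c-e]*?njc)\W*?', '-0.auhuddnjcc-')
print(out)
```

None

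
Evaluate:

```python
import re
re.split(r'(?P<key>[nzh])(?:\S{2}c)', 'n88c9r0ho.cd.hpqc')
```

This matches one of [nzh] (captured as 'key'); then exactly 2 of a non-whitespace character, then the literal 'c' (non-capturing group).
Matches to split on: at [0:4] → 'n88c'; at [7:11] → 'ho.c'; at [13:17] → 'hpqc'.
With a capturing group present, the delimiter's captured portion is kept in the result list.

['', 'n', '9r0', 'h', 'd.', 'h', '']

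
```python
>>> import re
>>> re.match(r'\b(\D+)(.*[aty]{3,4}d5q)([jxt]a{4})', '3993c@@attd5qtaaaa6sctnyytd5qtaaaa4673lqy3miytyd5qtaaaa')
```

None

The pattern matches a word boundary (`\b`, zero-width); then one or more of a non-digit (captured); then zero or more of any character, then 3 to 4 of one of [aty], then the literal 'd5q' (captured); then one of [jxt], then exactly 4 of a literal 'a' (captured).
`re.match` only tries the pattern at the start of the string.
Here the string doesn't start with a match, so the call returns None.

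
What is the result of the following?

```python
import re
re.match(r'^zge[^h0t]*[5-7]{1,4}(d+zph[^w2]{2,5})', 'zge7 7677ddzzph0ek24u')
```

The pattern matches anchored at the start of the string; then the literal 'zge', then zero or more of any character except [h0t], then 1 to 4 of a character in [5-7]; then one or more of the literal 'd', then the literal 'zph', then 2 to 5 of any character except [w2] (captured).
`match` is anchored at position 0; if the pattern doesn't fit there, it returns None.
Here position 0 doesn't satisfy it, so the call returns None.

None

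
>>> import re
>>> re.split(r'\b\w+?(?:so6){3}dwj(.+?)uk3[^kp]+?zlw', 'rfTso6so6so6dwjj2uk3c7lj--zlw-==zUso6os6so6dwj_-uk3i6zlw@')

['', 'j2', '-==zUso6os6so6dwj_-uk3i6zlw@']

The pattern matches a word boundary (`\b`, zero-width); then one or more of a word character (lazy), then the literal 'so6' repeated 3 times, then the literal 'dwj'; then one or more of any character (lazy) (captured); then the literal 'uk3', then one or more of any character except [kp] (lazy), then the literal 'zlw'.
Matches to split on: at [0:29] → 'rfTso6so6so6dwjj2uk3c7lj--zlw'.
With a capturing group present, the delimiter's captured portion is kept in the result list.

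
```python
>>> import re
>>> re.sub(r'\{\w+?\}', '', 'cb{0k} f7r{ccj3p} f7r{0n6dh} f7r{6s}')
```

Each match is replaced by ''.

'cb f7r f7r f7r'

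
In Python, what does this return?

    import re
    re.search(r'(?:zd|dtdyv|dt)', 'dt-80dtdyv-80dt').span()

(0, 2)

`re.search` tries every starting position until one works.
The match spans [0:2] → 'dt'.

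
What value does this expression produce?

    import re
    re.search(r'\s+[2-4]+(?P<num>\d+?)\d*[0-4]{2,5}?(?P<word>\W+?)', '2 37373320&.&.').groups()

('7', '&')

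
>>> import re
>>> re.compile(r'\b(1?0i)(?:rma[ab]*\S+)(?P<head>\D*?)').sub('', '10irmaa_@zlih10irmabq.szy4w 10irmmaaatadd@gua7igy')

' 10irmmaaatadd@gua7igy'

Pattern: a word boundary (`\b`, zero-width); then optionally the literal '1', then the literal '0i' (captured); then the literal 'rma', then zero or more of one of [ab], then one or more of a non-whitespace character (non-capturing group); then zero or more of a non-digit (lazy) (captured as 'head').
A `+?`/`*?`/`{m,n}?` starts at its minimum and grows only as far as needed for what follows to match.
Matches: at [0:27] → '10irmaa_@zlih10irmabq.szy4w'.
Every occurrence is swapped for ''.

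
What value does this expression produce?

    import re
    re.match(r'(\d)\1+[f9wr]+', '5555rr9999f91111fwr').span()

(0, 12)

`match` is anchored at position 0; if the pattern doesn't fit there, it returns None.
The match spans [0:12] → '5555rr9999f9'.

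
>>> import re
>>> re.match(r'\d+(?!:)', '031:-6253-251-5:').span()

Because the assertion is negative and zero-width, positions next to the forbidden text are skipped.
With `match`, the pattern is implicitly anchored at the beginning.
The match spans [0:2] → '03'.

(0, 2)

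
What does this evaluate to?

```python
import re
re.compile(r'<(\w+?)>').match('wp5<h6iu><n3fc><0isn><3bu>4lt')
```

None

`re.match` only tries the pattern at the start of the string.
Here the string doesn't start with a match, so the call returns None.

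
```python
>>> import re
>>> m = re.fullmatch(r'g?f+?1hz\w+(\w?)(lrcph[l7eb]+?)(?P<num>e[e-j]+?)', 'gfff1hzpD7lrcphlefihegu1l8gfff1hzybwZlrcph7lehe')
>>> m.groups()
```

('', 'lrcph7l', 'ehe')

The match spans [0:47] → 'gfff1hzpD7lrcphlefihegu1l8gfff1hzybwZlrcph7lehe'.
Captured: group 1 = '', group 2 = 'lrcph7l', group 3 = 'ehe'.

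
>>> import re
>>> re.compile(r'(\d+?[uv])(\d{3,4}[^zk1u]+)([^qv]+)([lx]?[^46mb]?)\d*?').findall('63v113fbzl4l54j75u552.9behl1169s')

[('63v', '113fb', 'zl4l54j75u552.9behl1169s', '')]

The pattern matches one or more of a digit (lazy), then one of [uv] (captured); then 3 to 4 of a digit, then one or more of any character except [zk1u] (captured); then one or more of any character except [qv] (captured); then optionally one of [lx], then optionally any character except [46mb] (captured); then zero or more of a digit (lazy).
Scanning left to right: at [0:32] match '63v113fbzl4l54j75u552.9behl1169s', groups = ('63v', '113fb', 'zl4l54j75u552.9behl1169s', '').
Multiple groups make `findall` return tuples — one 4-tuple for the one match.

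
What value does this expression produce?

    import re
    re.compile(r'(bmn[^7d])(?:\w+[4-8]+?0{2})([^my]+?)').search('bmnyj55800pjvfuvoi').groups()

Pattern: the literal 'bmn', then any character except [7d] (captured); then one or more of a word character, then one or more of a character in [4-8] (lazy), then exactly 2 of the literal '0' (non-capturing group); then one or more of any character except [my] (lazy) (captured).
Because the quantifier is non-greedy, it stops expanding at the earliest point where the rest of the pattern can succeed.
`search` walks the string left to right and returns the first match it finds.
The match spans [0:11] → 'bmnyj55800p'.
Captured: group 1 = 'bmny', group 2 = 'p'.

('bmny', 'p')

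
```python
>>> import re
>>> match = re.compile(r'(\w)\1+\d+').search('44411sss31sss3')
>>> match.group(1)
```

'4'

A backreference is literal: `\1` must see the identical characters the first group matched.
`re.search` scans for the first position where the pattern succeeds.
The match spans [0:5] → '44411'.
Captured: group 1 = '4'.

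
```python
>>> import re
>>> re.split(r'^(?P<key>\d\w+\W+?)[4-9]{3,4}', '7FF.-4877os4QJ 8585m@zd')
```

['', '7FF.-', 'os4QJ 8585m@zd']

The group in the pattern means `split` returns the separators' captures alongside the pieces.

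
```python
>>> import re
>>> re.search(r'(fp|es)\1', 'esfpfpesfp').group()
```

The backreference `\1` re-matches whatever the first group consumed, character for character.
`re.search` scans for the first position where the pattern succeeds.
The match spans [2:6] → 'fpfp'.
Captured: group 1 = 'fp'.

'fpfp'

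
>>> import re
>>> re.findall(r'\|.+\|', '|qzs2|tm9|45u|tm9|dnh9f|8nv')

['|qzs2|tm9|45u|tm9|dnh9f|']

`findall` yields the raw match text (1 of them) because the pattern has no groups.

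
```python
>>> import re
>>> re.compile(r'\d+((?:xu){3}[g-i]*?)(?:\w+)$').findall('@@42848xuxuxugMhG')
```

Pattern: one or more of a digit; then the literal 'xu' repeated 3 times, then zero or more of a character in [g-i] (lazy) (captured); then one or more of a word character (non-capturing group); then anchored at the end.
Walking the string: at [2:17] match '42848xuxuxugMhG', group 1 = 'xuxuxu'.
`findall` collects group 1 from the one match (1 total).

['xuxuxu']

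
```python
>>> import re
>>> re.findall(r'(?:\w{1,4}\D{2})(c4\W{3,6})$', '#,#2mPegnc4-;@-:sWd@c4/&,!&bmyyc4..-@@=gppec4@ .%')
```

['c4@ .%']

`findall` collects group 1 from the one match (1 total).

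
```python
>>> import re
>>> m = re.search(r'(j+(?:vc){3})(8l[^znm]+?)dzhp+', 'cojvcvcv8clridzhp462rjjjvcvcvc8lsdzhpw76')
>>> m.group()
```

Pattern: one or more of the literal 'j', then the literal 'vc' repeated 3 times (captured); then the literal '8l', then one or more of any character except [znm] (lazy) (captured); then the literal 'dzh', then one or more of the literal 'p'.
The match spans [21:37] → 'jjjvcvcvc8lsdzhp'.

'jjjvcvcvc8lsdzhp'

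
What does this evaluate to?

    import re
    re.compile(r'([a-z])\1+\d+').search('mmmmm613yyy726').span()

`\1` is not a pattern — it's the concrete string captured by group 1, re-applied verbatim.
`re.search` tries every starting position until one works.
The match spans [0:8] → 'mmmmm613'.
Captured: group 1 = 'm'.

(0, 8)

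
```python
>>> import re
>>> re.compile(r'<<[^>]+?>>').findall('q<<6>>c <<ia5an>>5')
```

Since nothing is captured, `findall` lists the 2 matched substrings directly.

['<<6>>', '<<ia5an>>']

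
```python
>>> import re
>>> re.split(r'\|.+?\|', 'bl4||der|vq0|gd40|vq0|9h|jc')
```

Lazy quantifiers expand one character at a time until the remainder of the pattern can match.
Each match becomes a cut point; 4 segments remain.

['bl4', 'vq0', 'vq0', 'jc']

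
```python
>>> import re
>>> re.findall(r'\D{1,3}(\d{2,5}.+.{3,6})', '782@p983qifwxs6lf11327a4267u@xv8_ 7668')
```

['983qifwxs6lf11327a4267u@xv8_ 7668']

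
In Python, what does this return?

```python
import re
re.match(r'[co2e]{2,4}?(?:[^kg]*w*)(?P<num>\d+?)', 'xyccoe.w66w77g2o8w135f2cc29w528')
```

The pattern matches 2 to 4 of one of [co2e] (lazy); then zero or more of any character except [kg], then zero or more of a literal 'w' (non-capturing group); then one or more of a digit (lazy) (captured as 'num').
`re.match` only tries the pattern at the start of the string.
Here the pattern fails at index 0, so the call returns None.

None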